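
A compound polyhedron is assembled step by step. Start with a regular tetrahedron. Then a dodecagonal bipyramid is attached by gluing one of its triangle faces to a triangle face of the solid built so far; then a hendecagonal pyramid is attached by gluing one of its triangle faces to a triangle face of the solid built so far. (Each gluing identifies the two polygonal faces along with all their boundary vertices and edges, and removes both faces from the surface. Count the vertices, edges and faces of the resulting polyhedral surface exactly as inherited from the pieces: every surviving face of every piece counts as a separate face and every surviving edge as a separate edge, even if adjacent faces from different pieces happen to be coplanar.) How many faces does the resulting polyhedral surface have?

A regular tetrahedron: V=4, E=6, F=4.
Attach a dodecagonal bipyramid (V=14, E=36, F=24) along a 3-gon: merge 3 vertices and 3 edges, delete both glued faces → V=15, E=39, F=26.
Attach a hendecagonal pyramid (V=12, E=22, F=12) along a 3-gon: merge 3 vertices and 3 edges, delete both glued faces → V=24, E=58, F=36.
Check: V − E + F = 24 − 58 + 36 = 2.

36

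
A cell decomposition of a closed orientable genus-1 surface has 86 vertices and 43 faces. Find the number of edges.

For a closed orientable surface of genus 1, χ = 2 − 2·1 = 0.
E = V + F − (0) = 86 + 43 − (0) = 129.

129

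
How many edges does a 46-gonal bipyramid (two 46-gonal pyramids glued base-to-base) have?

138

A bipyramid over an n-gon has 2n triangular faces and n + 2 vertices: V = 46 + 2 = 48, E = 3·46 = 138, F = 2·46 = 92.
Check: V − E + F = 48 − 138 + 92 = 2.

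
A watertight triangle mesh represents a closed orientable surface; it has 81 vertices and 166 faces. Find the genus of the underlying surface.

Every face is a triangle, so 2E = 3·166 = 498, giving E = 249.
χ = V − E + F = 81 − 249 + 166 = -2.
For a closed orientable surface χ = 2 − 2g, so g = (2 − (-2))/2 = 2.

2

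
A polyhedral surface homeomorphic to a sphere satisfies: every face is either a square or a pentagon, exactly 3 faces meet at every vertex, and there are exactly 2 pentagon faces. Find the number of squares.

5

Let x be the number of squares; then F = 2 + x.
Edge–face incidences: 2E = 5·2 + 4·x = 10 + 4x.
Every vertex has degree 3, so 3V = 2E.
Euler: V − E + F = 2 ⇒ (2E)/3 − E + (2 + x) = 2.
Multiply by 6: 2·(2E) − 3·(2E) + 6·(2 + x) = 12, i.e. 12 + 6x − (10 + 4x) = 12.
Collecting terms: 2x + 2 = 12, so 2x = 10, so x = 5.
Then 2E = 10 + 4·5 = 30, so E = 15, V = 2E/3 = 10, F = 2 + 5 = 7.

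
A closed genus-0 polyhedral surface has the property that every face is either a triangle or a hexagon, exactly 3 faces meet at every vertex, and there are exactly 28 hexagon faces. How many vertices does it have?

Let x be the number of triangles; then F = 28 + x.
Edge–face incidences: 2E = 6·28 + 3·x = 168 + 3x.
Every vertex has degree 3, so 3V = 2E.
Euler: V − E + F = 2 ⇒ (2E)/3 − E + (28 + x) = 2.
Multiply by 6: 2·(2E) − 3·(2E) + 6·(28 + x) = 12, i.e. 168 + 6x − (168 + 3x) = 12.
Collecting terms: 3x = 12, so x = 4.
Then 2E = 168 + 3·4 = 180, so E = 90, V = 2E/3 = 60, F = 28 + 4 = 32.

60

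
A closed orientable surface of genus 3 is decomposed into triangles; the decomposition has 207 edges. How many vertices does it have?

χ = 2 − 2·3 = -4, and every face is a triangle so 3F = 2E.
F = 2E/3 = 138. Then V = -4 + E − F = -4 + 207 − 138 = 65.

65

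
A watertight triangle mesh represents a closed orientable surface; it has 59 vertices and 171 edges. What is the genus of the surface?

Every face is a triangle and each edge borders two faces, so 3F = 2·171, giving F = 114.
χ = V − E + F = 59 − 171 + 114 = 2.
For a closed orientable surface χ = 2 − 2g, so g = (2 − (2))/2 = 0.

0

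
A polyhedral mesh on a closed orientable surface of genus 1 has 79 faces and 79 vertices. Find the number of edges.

For a closed orientable surface of genus 1, χ = 2 − 2·1 = 0.
E = V + F − (0) = 79 + 79 − (0) = 158.

158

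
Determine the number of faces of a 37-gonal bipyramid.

74

A bipyramid over an n-gon has 2n triangular faces and n + 2 vertices: V = 37 + 2 = 39, E = 3·37 = 111, F = 2·37 = 74.
Check: V − E + F = 39 − 111 + 74 = 2.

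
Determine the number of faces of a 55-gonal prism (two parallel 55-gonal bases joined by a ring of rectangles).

A prism on an n-gon has two n-gon bases and n rectangular sides: V = 2·55 = 110, E = 3·55 = 165, F = 55 + 2 = 57.

57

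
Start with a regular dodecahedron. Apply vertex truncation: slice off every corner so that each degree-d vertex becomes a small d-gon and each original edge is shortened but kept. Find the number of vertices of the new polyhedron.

60

The base solid has V = 20, E = 30, F = 12.
Truncation replaces each original edge-end by a new vertex, so V′ = 2E = 60.
Each original edge survives, and each old vertex of degree d contributes d new edges; summing degrees gives Σd = 2E, so E′ = E + 2E = 3E = 90.
Each original face survives and each original vertex becomes one new face: F′ = F + V = 32.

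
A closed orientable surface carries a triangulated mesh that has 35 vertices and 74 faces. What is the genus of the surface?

2

Every face is a triangle, so 2E = 3·74 = 222, giving E = 111.
χ = V − E + F = 35 − 111 + 74 = -2.
For a closed orientable surface χ = 2 − 2g, so g = (2 − (-2))/2 = 2.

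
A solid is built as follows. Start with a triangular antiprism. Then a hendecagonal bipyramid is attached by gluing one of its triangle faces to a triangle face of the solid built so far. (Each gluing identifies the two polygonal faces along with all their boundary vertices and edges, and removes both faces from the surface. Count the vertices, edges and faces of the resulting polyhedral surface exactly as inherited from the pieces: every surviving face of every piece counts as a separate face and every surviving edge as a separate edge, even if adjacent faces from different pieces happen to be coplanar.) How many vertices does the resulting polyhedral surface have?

16

A triangular antiprism: V=6, E=12, F=8.
Attach a hendecagonal bipyramid (V=13, E=33, F=22) along a 3-gon: merge 3 vertices and 3 edges, delete both glued faces → V=16, E=42, F=28.
Check: V − E + F = 16 − 42 + 28 = 2.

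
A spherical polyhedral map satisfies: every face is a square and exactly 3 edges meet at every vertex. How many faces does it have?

6

Each face has 4 edges and each edge borders two faces, so 2E = 4F.
Each vertex has degree 3, so 3V = 2E and hence V = 4F/3.
Euler: V − E + F = 2 ⇒ (4F/3) − (4F/2) + F = 2.
Multiply by 6: (8 − 12 + 6)F = 12, i.e. 2F = 12.
So F = 6, E = 4·6/2 = 12, V = 4·6/3 = 8.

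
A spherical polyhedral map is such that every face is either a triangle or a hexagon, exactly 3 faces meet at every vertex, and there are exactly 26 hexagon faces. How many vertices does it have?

Let x be the number of triangles; then F = 26 + x.
Edge–face incidences: 2E = 6·26 + 3·x = 156 + 3x.
Every vertex has degree 3, so 3V = 2E.
Euler: V − E + F = 2 ⇒ (2E)/3 − E + (26 + x) = 2.
Multiply by 6: 2·(2E) − 3·(2E) + 6·(26 + x) = 12, i.e. 156 + 6x − (156 + 3x) = 12.
Collecting terms: 3x = 12, so x = 4.
Then 2E = 156 + 3·4 = 168, so E = 84, V = 2E/3 = 56, F = 26 + 4 = 30.

56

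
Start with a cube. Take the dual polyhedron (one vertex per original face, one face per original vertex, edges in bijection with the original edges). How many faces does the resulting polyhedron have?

The base solid has V = 8, E = 12, F = 6.
The dual swaps V and F and preserves E: V′ = F = 6, E′ = E = 12, F′ = V = 8.

8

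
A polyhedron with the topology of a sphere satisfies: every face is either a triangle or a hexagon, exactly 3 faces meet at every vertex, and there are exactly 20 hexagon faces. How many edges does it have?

Let x be the number of triangles; then F = 20 + x.
Edge–face incidences: 2E = 6·20 + 3·x = 120 + 3x.
Every vertex has degree 3, so 3V = 2E.
Euler: V − E + F = 2 ⇒ (2E)/3 − E + (20 + x) = 2.
Multiply by 6: 2·(2E) − 3·(2E) + 6·(20 + x) = 12, i.e. 120 + 6x − (120 + 3x) = 12.
Collecting terms: 3x = 12, so x = 4.
Then 2E = 120 + 3·4 = 132, so E = 66, V = 2E/3 = 44, F = 20 + 4 = 24.

66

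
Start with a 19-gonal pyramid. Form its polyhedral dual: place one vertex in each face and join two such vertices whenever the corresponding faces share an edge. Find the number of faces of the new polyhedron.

The base solid has V = 20, E = 38, F = 20.
The dual swaps V and F and preserves E: V′ = F = 20, E′ = E = 38, F′ = V = 20.

20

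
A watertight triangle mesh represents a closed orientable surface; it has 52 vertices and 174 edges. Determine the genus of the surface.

4

Every face is a triangle and each edge borders two faces, so 3F = 2·174, giving F = 116.
χ = V − E + F = 52 − 174 + 116 = -6.
For a closed orientable surface χ = 2 − 2g, so g = (2 − (-6))/2 = 4.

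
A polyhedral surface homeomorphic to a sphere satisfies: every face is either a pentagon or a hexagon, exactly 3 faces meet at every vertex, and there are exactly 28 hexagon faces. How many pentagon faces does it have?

Let x be the number of pentagons; then F = 28 + x.
Edge–face incidences: 2E = 6·28 + 5·x = 168 + 5x.
Every vertex has degree 3, so 3V = 2E.
Euler: V − E + F = 2 ⇒ (2E)/3 − E + (28 + x) = 2.
Multiply by 6: 2·(2E) − 3·(2E) + 6·(28 + x) = 12, i.e. 168 + 6x − (168 + 5x) = 12.
Collecting terms: x = 12.
Then 2E = 168 + 5·12 = 228, so E = 114, V = 2E/3 = 76, F = 28 + 12 = 40.

12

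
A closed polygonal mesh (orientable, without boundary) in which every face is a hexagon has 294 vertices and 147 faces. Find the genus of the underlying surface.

1

Every face is a hexagon, so 2E = 6·147 = 882, giving E = 441.
χ = V − E + F = 294 − 441 + 147 = 0.
For a closed orientable surface χ = 2 − 2g, so g = (2 − (0))/2 = 1.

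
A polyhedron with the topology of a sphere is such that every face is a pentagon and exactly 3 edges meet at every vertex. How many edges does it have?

30

Each face has 5 edges and each edge borders two faces, so 2E = 5F.
Each vertex has degree 3, so 3V = 2E and hence V = 5F/3.
Euler: V − E + F = 2 ⇒ (5F/3) − (5F/2) + F = 2.
Multiply by 6: (10 − 15 + 6)F = 12, i.e. 1F = 12.
So F = 12, E = 5·12/2 = 30, V = 5·12/3 = 20.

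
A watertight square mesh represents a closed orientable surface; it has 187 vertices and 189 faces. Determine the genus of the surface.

2

Every face is a square, so 2E = 4·189 = 756, giving E = 378.
χ = V − E + F = 187 − 378 + 189 = -2.
For a closed orientable surface χ = 2 − 2g, so g = (2 − (-2))/2 = 2.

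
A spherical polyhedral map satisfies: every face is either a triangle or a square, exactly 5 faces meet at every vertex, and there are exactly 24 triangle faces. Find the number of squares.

2

Let x be the number of squares; then F = 24 + x.
Edge–face incidences: 2E = 3·24 + 4·x = 72 + 4x.
Every vertex has degree 5, so 5V = 2E.
Euler: V − E + F = 2 ⇒ (2E)/5 − E + (24 + x) = 2.
Multiply by 10: 2·(2E) − 5·(2E) + 10·(24 + x) = 20, i.e. 240 + 10x − 3·(72 + 4x) = 20.
Collecting terms: −2x + 24 = 20, so −2x = −4, so x = 2.
Then 2E = 72 + 4·2 = 80, so E = 40, V = 2E/5 = 16, F = 24 + 2 = 26.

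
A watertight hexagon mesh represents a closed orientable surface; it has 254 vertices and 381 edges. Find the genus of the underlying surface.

1

Every face is a hexagon and each edge borders two faces, so 6F = 2·381, giving F = 127.
χ = V − E + F = 254 − 381 + 127 = 0.
For a closed orientable surface χ = 2 − 2g, so g = (2 − (0))/2 = 1.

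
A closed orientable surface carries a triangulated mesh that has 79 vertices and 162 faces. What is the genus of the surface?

2

Every face is a triangle, so 2E = 3·162 = 486, giving E = 243.
χ = V − E + F = 79 − 243 + 162 = -2.
For a closed orientable surface χ = 2 − 2g, so g = (2 − (-2))/2 = 2.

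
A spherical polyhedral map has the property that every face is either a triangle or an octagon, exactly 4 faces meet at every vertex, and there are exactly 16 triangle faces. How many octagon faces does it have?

Let x be the number of octagons; then F = 16 + x.
Edge–face incidences: 2E = 3·16 + 8·x = 48 + 8x.
Every vertex has degree 4, so 4V = 2E.
Euler: V − E + F = 2 ⇒ (2E)/4 − E + (16 + x) = 2.
Multiply by 8: 2·(2E) − 4·(2E) + 8·(16 + x) = 16, i.e. 128 + 8x − 2·(48 + 8x) = 16.
Collecting terms: −8x + 32 = 16, so −8x = −16, so x = 2.
Then 2E = 48 + 8·2 = 64, so E = 32, V = 2E/4 = 16, F = 16 + 2 = 18.

2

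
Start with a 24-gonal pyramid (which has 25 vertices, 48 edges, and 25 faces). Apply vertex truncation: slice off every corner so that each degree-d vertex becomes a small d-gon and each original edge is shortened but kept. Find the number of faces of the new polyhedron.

50

Truncation replaces each original edge-end by a new vertex, so V′ = 2E = 96.
Each original edge survives, and each old vertex of degree d contributes d new edges; summing degrees gives Σd = 2E, so E′ = E + 2E = 3E = 144.
Each original face survives and each original vertex becomes one new face: F′ = F + V = 50.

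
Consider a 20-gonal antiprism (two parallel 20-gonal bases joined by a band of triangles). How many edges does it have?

An antiprism on an n-gon has two n-gon caps and 2n triangles: V = 2·20 = 40, E = 4·20 = 80, F = 2·20 + 2 = 42.

80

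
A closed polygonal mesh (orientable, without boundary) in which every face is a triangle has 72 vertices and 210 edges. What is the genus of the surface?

0

Every face is a triangle and each edge borders two faces, so 3F = 2·210, giving F = 140.
χ = V − E + F = 72 − 210 + 140 = 2.
For a closed orientable surface χ = 2 − 2g, so g = (2 − (2))/2 = 0.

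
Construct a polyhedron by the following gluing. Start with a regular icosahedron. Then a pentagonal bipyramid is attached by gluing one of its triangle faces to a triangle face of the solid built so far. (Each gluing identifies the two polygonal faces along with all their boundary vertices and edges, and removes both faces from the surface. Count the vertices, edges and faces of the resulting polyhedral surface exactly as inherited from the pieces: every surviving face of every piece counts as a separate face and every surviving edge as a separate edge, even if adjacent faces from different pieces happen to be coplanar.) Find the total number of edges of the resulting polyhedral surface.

A regular icosahedron: V=12, E=30, F=20.
Attach a pentagonal bipyramid (V=7, E=15, F=10) along a 3-gon: merge 3 vertices and 3 edges, delete both glued faces → V=16, E=42, F=28.
Check: V − E + F = 16 − 42 + 28 = 2.

42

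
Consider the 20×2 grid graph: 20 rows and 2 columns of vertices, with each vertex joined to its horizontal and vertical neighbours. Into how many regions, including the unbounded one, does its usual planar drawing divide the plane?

20

The grid has V = 20·2 = 40 vertices and E = 20·1 + 2·19 = 58 edges.
F = 2 − V + E = 2 − 40 + 58 = 20.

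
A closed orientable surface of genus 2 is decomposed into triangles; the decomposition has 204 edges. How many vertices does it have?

χ = 2 − 2·2 = -2, and every face is a triangle so 3F = 2E.
F = 2E/3 = 136. Then V = -2 + E − F = -2 + 204 − 136 = 66.

66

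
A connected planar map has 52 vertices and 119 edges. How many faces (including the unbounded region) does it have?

69

Euler's formula for a connected plane graph: V − E + F = 2, so F = 2 − 52 + 119 = 69.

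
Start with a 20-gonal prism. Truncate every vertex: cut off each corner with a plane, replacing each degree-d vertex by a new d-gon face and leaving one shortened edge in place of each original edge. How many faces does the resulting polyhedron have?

62

The base solid has V = 40, E = 60, F = 22.
Truncation replaces each original edge-end by a new vertex, so V′ = 2E = 120.
Each original edge survives, and each old vertex of degree d contributes d new edges; summing degrees gives Σd = 2E, so E′ = E + 2E = 3E = 180.
Each original face survives and each original vertex becomes one new face: F′ = F + V = 62.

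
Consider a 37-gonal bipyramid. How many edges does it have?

A bipyramid over an n-gon has 2n triangular faces and n + 2 vertices: V = 37 + 2 = 39, E = 3·37 = 111, F = 2·37 = 74.

111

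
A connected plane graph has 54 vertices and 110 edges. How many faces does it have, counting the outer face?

Euler's formula for a connected plane graph: V − E + F = 2, so F = 2 − 54 + 110 = 58.

58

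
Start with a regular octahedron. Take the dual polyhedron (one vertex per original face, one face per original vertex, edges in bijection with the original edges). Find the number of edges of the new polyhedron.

12

The base solid has V = 6, E = 12, F = 8.
The dual swaps V and F and preserves E: V′ = F = 8, E′ = E = 12, F′ = V = 6.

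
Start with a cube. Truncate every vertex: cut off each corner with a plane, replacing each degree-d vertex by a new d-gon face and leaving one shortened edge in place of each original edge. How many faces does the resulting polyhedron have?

The base solid has V = 8, E = 12, F = 6.
Truncation replaces each original edge-end by a new vertex, so V′ = 2E = 24.
Each original edge survives, and each old vertex of degree d contributes d new edges; summing degrees gives Σd = 2E, so E′ = E + 2E = 3E = 36.
Each original face survives and each original vertex becomes one new face: F′ = F + V = 14.

14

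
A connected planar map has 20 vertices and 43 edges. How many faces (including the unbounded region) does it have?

Euler's formula for a connected plane graph: V − E + F = 2, so F = 2 − 20 + 43 = 25.

25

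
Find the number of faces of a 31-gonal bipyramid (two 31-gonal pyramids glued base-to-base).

62

A bipyramid over an n-gon has 2n triangular faces and n + 2 vertices: V = 31 + 2 = 33, E = 3·31 = 93, F = 2·31 = 62.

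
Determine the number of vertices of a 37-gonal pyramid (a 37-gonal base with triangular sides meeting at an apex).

38

A pyramid on an n-gon base has one n-gon and n triangles: V = 37 + 1 = 38, E = 2·37 = 74, F = 37 + 1 = 38.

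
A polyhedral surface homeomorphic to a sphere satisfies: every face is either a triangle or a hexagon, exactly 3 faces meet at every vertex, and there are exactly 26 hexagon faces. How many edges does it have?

Let x be the number of triangles; then F = 26 + x.
Edge–face incidences: 2E = 6·26 + 3·x = 156 + 3x.
Every vertex has degree 3, so 3V = 2E.
Euler: V − E + F = 2 ⇒ (2E)/3 − E + (26 + x) = 2.
Multiply by 6: 2·(2E) − 3·(2E) + 6·(26 + x) = 12, i.e. 156 + 6x − (156 + 3x) = 12.
Collecting terms: 3x = 12, so x = 4.
Then 2E = 156 + 3·4 = 168, so E = 84, V = 2E/3 = 56, F = 26 + 4 = 30.

84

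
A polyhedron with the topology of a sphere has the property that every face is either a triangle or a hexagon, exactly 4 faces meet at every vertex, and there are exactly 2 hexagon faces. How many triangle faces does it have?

Let x be the number of triangles; then F = 2 + x.
Edge–face incidences: 2E = 6·2 + 3·x = 12 + 3x.
Every vertex has degree 4, so 4V = 2E.
Euler: V − E + F = 2 ⇒ (2E)/4 − E + (2 + x) = 2.
Multiply by 8: 2·(2E) − 4·(2E) + 8·(2 + x) = 16, i.e. 16 + 8x − 2·(12 + 3x) = 16.
Collecting terms: 2x − 8 = 16, so 2x = 24, so x = 12.
Then 2E = 12 + 3·12 = 48, so E = 24, V = 2E/4 = 12, F = 2 + 12 = 14.

12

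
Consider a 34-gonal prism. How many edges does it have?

A prism on an n-gon has two n-gon bases and n rectangular sides: V = 2·34 = 68, E = 3·34 = 102, F = 34 + 2 = 36.

102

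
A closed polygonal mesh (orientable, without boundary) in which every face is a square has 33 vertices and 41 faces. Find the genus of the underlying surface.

5

Every face is a square, so 2E = 4·41 = 164, giving E = 82.
χ = V − E + F = 33 − 82 + 41 = -8.
For a closed orientable surface χ = 2 − 2g, so g = (2 − (-8))/2 = 5.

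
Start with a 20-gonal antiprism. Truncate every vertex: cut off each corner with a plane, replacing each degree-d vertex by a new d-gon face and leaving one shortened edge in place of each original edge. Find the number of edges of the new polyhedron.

The base solid has V = 40, E = 80, F = 42.
Truncation replaces each original edge-end by a new vertex, so V′ = 2E = 160.
Each original edge survives, and each old vertex of degree d contributes d new edges; summing degrees gives Σd = 2E, so E′ = E + 2E = 3E = 240.
Each original face survives and each original vertex becomes one new face: F′ = F + V = 82.

240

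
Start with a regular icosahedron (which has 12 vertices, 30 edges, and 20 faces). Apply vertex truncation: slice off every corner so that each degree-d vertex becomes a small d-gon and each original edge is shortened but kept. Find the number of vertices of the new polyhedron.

60

Truncation replaces each original edge-end by a new vertex, so V′ = 2E = 60.
Each original edge survives, and each old vertex of degree d contributes d new edges; summing degrees gives Σd = 2E, so E′ = E + 2E = 3E = 90.
Each original face survives and each original vertex becomes one new face: F′ = F + V = 32.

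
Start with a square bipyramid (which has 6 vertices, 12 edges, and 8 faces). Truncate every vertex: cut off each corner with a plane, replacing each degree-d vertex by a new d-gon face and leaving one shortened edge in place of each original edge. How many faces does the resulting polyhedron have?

14

Truncation replaces each original edge-end by a new vertex, so V′ = 2E = 24.
Each original edge survives, and each old vertex of degree d contributes d new edges; summing degrees gives Σd = 2E, so E′ = E + 2E = 3E = 36.
Each original face survives and each original vertex becomes one new face: F′ = F + V = 14.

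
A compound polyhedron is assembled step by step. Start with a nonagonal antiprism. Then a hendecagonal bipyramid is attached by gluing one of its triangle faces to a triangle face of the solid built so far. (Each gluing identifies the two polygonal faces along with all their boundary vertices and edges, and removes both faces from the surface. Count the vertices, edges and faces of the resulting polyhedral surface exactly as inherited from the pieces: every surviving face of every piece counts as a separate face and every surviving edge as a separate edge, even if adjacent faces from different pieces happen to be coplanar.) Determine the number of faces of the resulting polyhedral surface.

40

A nonagonal antiprism: V=18, E=36, F=20.
Attach a hendecagonal bipyramid (V=13, E=33, F=22) along a 3-gon: merge 3 vertices and 3 edges, delete both glued faces → V=28, E=66, F=40.
Check: V − E + F = 28 − 66 + 40 = 2.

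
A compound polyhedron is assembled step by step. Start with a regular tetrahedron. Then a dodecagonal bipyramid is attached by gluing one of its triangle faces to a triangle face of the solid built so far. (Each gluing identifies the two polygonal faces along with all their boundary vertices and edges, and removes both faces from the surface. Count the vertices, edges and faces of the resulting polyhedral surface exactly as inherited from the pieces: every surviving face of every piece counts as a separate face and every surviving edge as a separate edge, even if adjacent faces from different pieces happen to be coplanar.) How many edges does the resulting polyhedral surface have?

A regular tetrahedron: V=4, E=6, F=4.
Attach a dodecagonal bipyramid (V=14, E=36, F=24) along a 3-gon: merge 3 vertices and 3 edges, delete both glued faces → V=15, E=39, F=26.
Check: V − E + F = 15 − 39 + 26 = 2.

39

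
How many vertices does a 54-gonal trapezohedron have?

The n-trapezohedron (dual of the n-antiprism) has V = 2·54 + 2 = 110, E = 4·54 = 216, F = 2·54 = 108.

110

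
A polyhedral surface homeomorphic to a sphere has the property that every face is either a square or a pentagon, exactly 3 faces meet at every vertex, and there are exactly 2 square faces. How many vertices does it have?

16

Let x be the number of pentagons; then F = 2 + x.
Edge–face incidences: 2E = 4·2 + 5·x = 8 + 5x.
Every vertex has degree 3, so 3V = 2E.
Euler: V − E + F = 2 ⇒ (2E)/3 − E + (2 + x) = 2.
Multiply by 6: 2·(2E) − 3·(2E) + 6·(2 + x) = 12, i.e. 12 + 6x − (8 + 5x) = 12.
Collecting terms: x + 4 = 12, so x = 8.
Then 2E = 8 + 5·8 = 48, so E = 24, V = 2E/3 = 16, F = 2 + 8 = 10.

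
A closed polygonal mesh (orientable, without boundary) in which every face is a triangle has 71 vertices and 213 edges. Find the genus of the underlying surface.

Every face is a triangle and each edge borders two faces, so 3F = 2·213, giving F = 142.
χ = V − E + F = 71 − 213 + 142 = 0.
For a closed orientable surface χ = 2 − 2g, so g = (2 − (0))/2 = 1.

1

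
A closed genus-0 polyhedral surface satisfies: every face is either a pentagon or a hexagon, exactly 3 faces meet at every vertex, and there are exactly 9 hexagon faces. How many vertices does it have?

38

Let x be the number of pentagons; then F = 9 + x.
Edge–face incidences: 2E = 6·9 + 5·x = 54 + 5x.
Every vertex has degree 3, so 3V = 2E.
Euler: V − E + F = 2 ⇒ (2E)/3 − E + (9 + x) = 2.
Multiply by 6: 2·(2E) − 3·(2E) + 6·(9 + x) = 12, i.e. 54 + 6x − (54 + 5x) = 12.
Collecting terms: x = 12.
Then 2E = 54 + 5·12 = 114, so E = 57, V = 2E/3 = 38, F = 9 + 12 = 21.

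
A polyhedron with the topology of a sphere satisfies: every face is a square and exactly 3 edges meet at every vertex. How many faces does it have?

6

Each face has 4 edges and each edge borders two faces, so 2E = 4F.
Each vertex has degree 3, so 3V = 2E and hence V = 4F/3.
Euler: V − E + F = 2 ⇒ (4F/3) − (4F/2) + F = 2.
Multiply by 6: (8 − 12 + 6)F = 12, i.e. 2F = 12.
So F = 6, E = 4·6/2 = 12, V = 4·6/3 = 8.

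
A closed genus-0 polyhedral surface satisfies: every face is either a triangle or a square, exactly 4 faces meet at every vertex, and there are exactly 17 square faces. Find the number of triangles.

Let x be the number of triangles; then F = 17 + x.
Edge–face incidences: 2E = 4·17 + 3·x = 68 + 3x.
Every vertex has degree 4, so 4V = 2E.
Euler: V − E + F = 2 ⇒ (2E)/4 − E + (17 + x) = 2.
Multiply by 8: 2·(2E) − 4·(2E) + 8·(17 + x) = 16, i.e. 136 + 8x − 2·(68 + 3x) = 16.
Collecting terms: 2x = 16, so x = 8.
Then 2E = 68 + 3·8 = 92, so E = 46, V = 2E/4 = 23, F = 17 + 8 = 25.

8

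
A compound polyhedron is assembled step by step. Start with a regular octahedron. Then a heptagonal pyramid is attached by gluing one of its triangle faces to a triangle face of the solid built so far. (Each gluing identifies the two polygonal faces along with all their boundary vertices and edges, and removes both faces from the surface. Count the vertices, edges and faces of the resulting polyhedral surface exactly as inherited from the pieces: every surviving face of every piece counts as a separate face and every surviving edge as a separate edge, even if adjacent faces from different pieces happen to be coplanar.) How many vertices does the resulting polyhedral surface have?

A regular octahedron: V=6, E=12, F=8.
Attach a heptagonal pyramid (V=8, E=14, F=8) along a 3-gon: merge 3 vertices and 3 edges, delete both glued faces → V=11, E=23, F=14.
Check: V − E + F = 11 − 23 + 14 = 2.

11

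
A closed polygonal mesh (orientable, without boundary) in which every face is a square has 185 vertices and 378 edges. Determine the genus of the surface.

Every face is a square and each edge borders two faces, so 4F = 2·378, giving F = 189.
χ = V − E + F = 185 − 378 + 189 = -4.
For a closed orientable surface χ = 2 − 2g, so g = (2 − (-4))/2 = 3.

3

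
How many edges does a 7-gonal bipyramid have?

A bipyramid over an n-gon has 2n triangular faces and n + 2 vertices: V = 7 + 2 = 9, E = 3·7 = 21, F = 2·7 = 14.

21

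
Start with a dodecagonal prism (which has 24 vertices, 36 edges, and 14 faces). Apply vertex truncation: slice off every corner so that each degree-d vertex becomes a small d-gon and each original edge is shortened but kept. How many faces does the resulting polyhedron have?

38

Truncation replaces each original edge-end by a new vertex, so V′ = 2E = 72.
Each original edge survives, and each old vertex of degree d contributes d new edges; summing degrees gives Σd = 2E, so E′ = E + 2E = 3E = 108.
Each original face survives and each original vertex becomes one new face: F′ = F + V = 38.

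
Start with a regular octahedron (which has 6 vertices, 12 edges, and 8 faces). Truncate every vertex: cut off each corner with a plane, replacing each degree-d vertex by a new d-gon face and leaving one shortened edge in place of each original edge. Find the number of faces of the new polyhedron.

14

Truncation replaces each original edge-end by a new vertex, so V′ = 2E = 24.
Each original edge survives, and each old vertex of degree d contributes d new edges; summing degrees gives Σd = 2E, so E′ = E + 2E = 3E = 36.
Each original face survives and each original vertex becomes one new face: F′ = F + V = 14.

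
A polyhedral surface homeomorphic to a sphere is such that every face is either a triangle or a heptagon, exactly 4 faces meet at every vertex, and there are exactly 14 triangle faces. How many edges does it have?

Let x be the number of heptagons; then F = 14 + x.
Edge–face incidences: 2E = 3·14 + 7·x = 42 + 7x.
Every vertex has degree 4, so 4V = 2E.
Euler: V − E + F = 2 ⇒ (2E)/4 − E + (14 + x) = 2.
Multiply by 8: 2·(2E) − 4·(2E) + 8·(14 + x) = 16, i.e. 112 + 8x − 2·(42 + 7x) = 16.
Collecting terms: −6x + 28 = 16, so −6x = −12, so x = 2.
Then 2E = 42 + 7·2 = 56, so E = 28, V = 2E/4 = 14, F = 14 + 2 = 16.

28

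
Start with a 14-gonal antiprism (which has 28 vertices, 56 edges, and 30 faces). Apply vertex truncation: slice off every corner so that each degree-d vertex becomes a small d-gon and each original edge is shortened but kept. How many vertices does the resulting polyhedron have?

112

Truncation replaces each original edge-end by a new vertex, so V′ = 2E = 112.
Each original edge survives, and each old vertex of degree d contributes d new edges; summing degrees gives Σd = 2E, so E′ = E + 2E = 3E = 168.
Each original face survives and each original vertex becomes one new face: F′ = F + V = 58.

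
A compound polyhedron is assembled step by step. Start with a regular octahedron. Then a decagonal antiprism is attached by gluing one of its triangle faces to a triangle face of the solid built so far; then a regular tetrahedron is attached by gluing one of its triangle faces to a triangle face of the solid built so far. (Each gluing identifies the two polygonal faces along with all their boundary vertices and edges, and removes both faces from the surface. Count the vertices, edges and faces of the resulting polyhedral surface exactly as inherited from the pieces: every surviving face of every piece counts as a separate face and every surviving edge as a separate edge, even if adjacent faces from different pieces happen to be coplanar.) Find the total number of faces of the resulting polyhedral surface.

30

A regular octahedron: V=6, E=12, F=8.
Attach a decagonal antiprism (V=20, E=40, F=22) along a 3-gon: merge 3 vertices and 3 edges, delete both glued faces → V=23, E=49, F=28.
Attach a regular tetrahedron (V=4, E=6, F=4) along a 3-gon: merge 3 vertices and 3 edges, delete both glued faces → V=24, E=52, F=30.
Check: V − E + F = 24 − 52 + 30 = 2.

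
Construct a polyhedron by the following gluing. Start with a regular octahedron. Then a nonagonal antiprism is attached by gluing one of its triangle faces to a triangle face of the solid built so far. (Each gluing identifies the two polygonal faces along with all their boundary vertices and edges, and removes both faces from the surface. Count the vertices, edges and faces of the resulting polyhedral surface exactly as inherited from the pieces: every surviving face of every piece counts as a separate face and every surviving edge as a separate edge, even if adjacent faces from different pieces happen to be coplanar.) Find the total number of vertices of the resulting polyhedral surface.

21

A regular octahedron: V=6, E=12, F=8.
Attach a nonagonal antiprism (V=18, E=36, F=20) along a 3-gon: merge 3 vertices and 3 edges, delete both glued faces → V=21, E=45, F=26.
Check: V − E + F = 21 − 45 + 26 = 2.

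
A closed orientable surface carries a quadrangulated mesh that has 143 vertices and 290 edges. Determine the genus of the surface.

Every face is a square and each edge borders two faces, so 4F = 2·290, giving F = 145.
χ = V − E + F = 143 − 290 + 145 = -2.
For a closed orientable surface χ = 2 − 2g, so g = (2 − (-2))/2 = 2.

2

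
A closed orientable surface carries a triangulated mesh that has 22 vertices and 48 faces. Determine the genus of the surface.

2

Every face is a triangle, so 2E = 3·48 = 144, giving E = 72.
χ = V − E + F = 22 − 72 + 48 = -2.
For a closed orientable surface χ = 2 − 2g, so g = (2 − (-2))/2 = 2.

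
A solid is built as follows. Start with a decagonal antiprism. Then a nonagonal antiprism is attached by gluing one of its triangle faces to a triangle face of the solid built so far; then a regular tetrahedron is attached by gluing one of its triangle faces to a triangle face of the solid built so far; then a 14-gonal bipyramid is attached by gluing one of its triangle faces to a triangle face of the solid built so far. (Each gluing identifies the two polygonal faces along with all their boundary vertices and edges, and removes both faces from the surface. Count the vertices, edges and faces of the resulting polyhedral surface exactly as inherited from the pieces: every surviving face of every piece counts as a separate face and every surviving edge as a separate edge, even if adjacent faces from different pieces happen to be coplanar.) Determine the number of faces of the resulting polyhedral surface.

68

A decagonal antiprism: V=20, E=40, F=22.
Attach a nonagonal antiprism (V=18, E=36, F=20) along a 3-gon: merge 3 vertices and 3 edges, delete both glued faces → V=35, E=73, F=40.
Attach a regular tetrahedron (V=4, E=6, F=4) along a 3-gon: merge 3 vertices and 3 edges, delete both glued faces → V=36, E=76, F=42.
Attach a 14-gonal bipyramid (V=16, E=42, F=28) along a 3-gon: merge 3 vertices and 3 edges, delete both glued faces → V=49, E=115, F=68.
Check: V − E + F = 49 − 115 + 68 = 2.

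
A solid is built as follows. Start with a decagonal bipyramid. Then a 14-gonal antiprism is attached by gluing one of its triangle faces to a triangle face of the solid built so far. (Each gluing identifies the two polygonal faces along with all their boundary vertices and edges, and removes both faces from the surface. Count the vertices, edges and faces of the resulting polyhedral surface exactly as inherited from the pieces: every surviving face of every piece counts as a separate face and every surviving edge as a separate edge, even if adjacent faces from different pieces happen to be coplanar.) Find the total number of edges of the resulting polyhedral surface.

83

A decagonal bipyramid: V=12, E=30, F=20.
Attach a 14-gonal antiprism (V=28, E=56, F=30) along a 3-gon: merge 3 vertices and 3 edges, delete both glued faces → V=37, E=83, F=48.
Check: V − E + F = 37 − 83 + 48 = 2.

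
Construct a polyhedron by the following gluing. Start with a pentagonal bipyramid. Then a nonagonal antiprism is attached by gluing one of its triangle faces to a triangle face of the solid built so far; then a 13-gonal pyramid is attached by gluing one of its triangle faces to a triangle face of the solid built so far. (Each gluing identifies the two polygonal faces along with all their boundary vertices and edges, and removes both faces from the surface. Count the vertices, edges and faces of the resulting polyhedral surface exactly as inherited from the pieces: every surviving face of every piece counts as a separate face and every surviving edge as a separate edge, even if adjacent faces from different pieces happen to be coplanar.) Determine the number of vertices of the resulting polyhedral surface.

33

A pentagonal bipyramid: V=7, E=15, F=10.
Attach a nonagonal antiprism (V=18, E=36, F=20) along a 3-gon: merge 3 vertices and 3 edges, delete both glued faces → V=22, E=48, F=28.
Attach a 13-gonal pyramid (V=14, E=26, F=14) along a 3-gon: merge 3 vertices and 3 edges, delete both glued faces → V=33, E=71, F=40.
Check: V − E + F = 33 − 71 + 40 = 2.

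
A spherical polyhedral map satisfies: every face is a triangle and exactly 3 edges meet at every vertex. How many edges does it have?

6

Each face has 3 edges and each edge borders two faces, so 2E = 3F.
Each vertex has degree 3, so 3V = 2E and hence V = 3F/3.
Euler: V − E + F = 2 ⇒ (3F/3) − (3F/2) + F = 2.
Multiply by 6: (6 − 9 + 6)F = 12, i.e. 3F = 12.
So F = 4, E = 3·4/2 = 6, V = 3·4/3 = 4.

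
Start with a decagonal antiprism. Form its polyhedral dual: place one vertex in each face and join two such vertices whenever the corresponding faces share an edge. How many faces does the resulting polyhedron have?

20

The base solid has V = 20, E = 40, F = 22.
The dual swaps V and F and preserves E: V′ = F = 22, E′ = E = 40, F′ = V = 20.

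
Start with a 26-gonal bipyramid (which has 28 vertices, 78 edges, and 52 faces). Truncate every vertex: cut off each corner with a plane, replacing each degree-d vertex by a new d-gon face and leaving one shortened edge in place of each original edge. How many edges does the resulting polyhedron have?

234

Truncation replaces each original edge-end by a new vertex, so V′ = 2E = 156.
Each original edge survives, and each old vertex of degree d contributes d new edges; summing degrees gives Σd = 2E, so E′ = E + 2E = 3E = 234.
Each original face survives and each original vertex becomes one new face: F′ = F + V = 80.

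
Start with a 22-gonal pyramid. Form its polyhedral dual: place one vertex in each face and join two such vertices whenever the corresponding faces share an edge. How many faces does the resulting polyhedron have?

The base solid has V = 23, E = 44, F = 23.
The dual swaps V and F and preserves E: V′ = F = 23, E′ = E = 44, F′ = V = 23.

23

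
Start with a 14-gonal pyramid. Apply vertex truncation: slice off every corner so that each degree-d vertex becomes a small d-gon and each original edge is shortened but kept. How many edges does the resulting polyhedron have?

The base solid has V = 15, E = 28, F = 15.
Truncation replaces each original edge-end by a new vertex, so V′ = 2E = 56.
Each original edge survives, and each old vertex of degree d contributes d new edges; summing degrees gives Σd = 2E, so E′ = E + 2E = 3E = 84.
Each original face survives and each original vertex becomes one new face: F′ = F + V = 30.

84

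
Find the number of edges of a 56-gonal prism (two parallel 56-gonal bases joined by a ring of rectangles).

168

A prism on an n-gon has two n-gon bases and n rectangular sides: V = 2·56 = 112, E = 3·56 = 168, F = 56 + 2 = 58.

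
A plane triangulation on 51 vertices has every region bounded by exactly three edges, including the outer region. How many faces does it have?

In a plane triangulation 3F = 2E and V − E + F = 2, so F = 2V − 4 = 2·51 − 4 = 98.

98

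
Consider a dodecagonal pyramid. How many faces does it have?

A pyramid on an n-gon base has one n-gon and n triangles: V = 12 + 1 = 13, E = 2·12 = 24, F = 12 + 1 = 13.

13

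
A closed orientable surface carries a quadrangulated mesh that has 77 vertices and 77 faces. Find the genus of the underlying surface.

Every face is a square, so 2E = 4·77 = 308, giving E = 154.
χ = V − E + F = 77 − 154 + 77 = 0.
For a closed orientable surface χ = 2 − 2g, so g = (2 − (0))/2 = 1.

1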